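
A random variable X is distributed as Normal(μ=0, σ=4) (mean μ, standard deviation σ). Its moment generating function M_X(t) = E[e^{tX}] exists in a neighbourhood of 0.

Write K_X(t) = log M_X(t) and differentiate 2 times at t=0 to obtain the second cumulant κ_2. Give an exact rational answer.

M_X(t) = e^(8*t^2)
K_X(t) = log M_X(t) = 8*t^2
dK/dt = 16*t
d^2K/dt^2 = 16

κ_2 = d^2K/dt^2 |_{t=0} = 16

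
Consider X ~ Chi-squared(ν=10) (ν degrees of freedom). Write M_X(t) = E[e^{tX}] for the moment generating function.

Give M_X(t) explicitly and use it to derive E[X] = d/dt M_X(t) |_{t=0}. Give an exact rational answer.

E[X] = D[M](0) = 10

M_X(t) = (1 - 2*t)^(-5)
D[M](t) = 10/(64*t^6 - 192*t^5 + 240*t^4 - 160*t^3 + 60*t^2 - 12*t + 1)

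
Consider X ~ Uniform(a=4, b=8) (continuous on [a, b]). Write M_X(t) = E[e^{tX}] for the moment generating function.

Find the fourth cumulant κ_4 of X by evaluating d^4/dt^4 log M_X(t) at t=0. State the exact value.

κ_4 = K′′′′(0) = -32/15

M_X(t) = (e^(8*t) - e^(4*t))/(4*t)
K_X(t) = log M_X(t) = -log(t) + log(e^(8*t) - e^(4*t)) - 2*log(2)
K′(t) = (8*t*e^(4*t) - 4*t - e^(4*t) + 1)/(t*e^(4*t) - t)
K′′(t) = (-16*t^2*e^(4*t) + e^(8*t) - 2*e^(4*t) + 1)/(t^2*e^(8*t) - 2*t^2*e^(4*t) + t^2)
K′′′(t) = (64*t^3*e^(8*t) + 64*t^3*e^(4*t) - 2*e^(12*t) + 6*e^(8*t) - 6*e^(4*t) + 2)/(t^3*e^(12*t) - 3*t^3*e^(8*t) + 3*t^3*e^(4*t) - t^3)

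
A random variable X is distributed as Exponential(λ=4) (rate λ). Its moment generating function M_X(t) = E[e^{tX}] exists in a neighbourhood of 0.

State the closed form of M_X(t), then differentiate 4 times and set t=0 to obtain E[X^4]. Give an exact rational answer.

E[X^4] = d^4M/dt^4 |_{t=0} = 3/32

M_X(t) = 4/(4 - t)
dM/dt = 4/(t^2 - 8*t + 16)
d^2M/dt^2 = -8/(t^3 - 12*t^2 + 48*t - 64)
d^3M/dt^3 = 24/(t^4 - 16*t^3 + 96*t^2 - 256*t + 256)
d^4M/dt^4 = -96/(t^5 - 20*t^4 + 160*t^3 - 640*t^2 + 1280*t - 1024)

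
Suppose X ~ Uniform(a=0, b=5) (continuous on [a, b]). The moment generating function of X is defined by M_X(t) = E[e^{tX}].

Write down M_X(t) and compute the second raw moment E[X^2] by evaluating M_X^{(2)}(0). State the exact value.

E[X^2] = d^2M/dt^2 |_{t=0} = 25/3

M_X(t) = (e^(5*t) - 1)/(5*t)
dM/dt = (5*t*e^(5*t) - e^(5*t) + 1)/(5*t^2)
d^2M/dt^2 = (25*t^2*e^(5*t) - 10*t*e^(5*t) + 2*e^(5*t) - 2)/(5*t^3)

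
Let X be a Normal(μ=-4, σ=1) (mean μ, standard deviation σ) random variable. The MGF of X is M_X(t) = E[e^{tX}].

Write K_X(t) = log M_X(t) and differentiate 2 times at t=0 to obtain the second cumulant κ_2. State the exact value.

κ_2 = K^(2)(0) = 1

M_X(t) = e^(t^2/2 - 4*t)
K_X(t) = log M_X(t) = t^2/2 - 4*t
K^(2)(t) = 1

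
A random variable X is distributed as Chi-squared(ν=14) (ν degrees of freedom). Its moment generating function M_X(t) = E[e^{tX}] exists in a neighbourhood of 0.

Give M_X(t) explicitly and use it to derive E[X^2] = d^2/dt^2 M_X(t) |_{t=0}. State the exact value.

E[X^2] = M′′(0) = 224

M_X(t) = (1 - 2*t)^(-7)
M′(t) = 14/(256*t^8 - 1024*t^7 + 1792*t^6 - 1792*t^5 + 1120*t^4 - 448*t^3 + 112*t^2 - 16*t + 1)
M′′(t) = -224/(512*t^9 - 2304*t^8 + 4608*t^7 - 5376*t^6 + 4032*t^5 - 2016*t^4 + 672*t^3 - 144*t^2 + 18*t - 1)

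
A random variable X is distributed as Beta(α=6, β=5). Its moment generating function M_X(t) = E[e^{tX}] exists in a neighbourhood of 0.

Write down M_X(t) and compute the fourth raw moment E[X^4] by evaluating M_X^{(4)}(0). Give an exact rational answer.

M_X(t) = ₁F₁(6; 11; t)
dM/dt = 6*₁F₁(7; 12; t)/11
d^2M/dt^2 = 7*₁F₁(8; 13; t)/22
d^3M/dt^3 = 28*₁F₁(9; 14; t)/143
d^4M/dt^4 = 18*₁F₁(10; 15; t)/143

E[X^4] = d^4M/dt^4 |_{t=0} = 18/143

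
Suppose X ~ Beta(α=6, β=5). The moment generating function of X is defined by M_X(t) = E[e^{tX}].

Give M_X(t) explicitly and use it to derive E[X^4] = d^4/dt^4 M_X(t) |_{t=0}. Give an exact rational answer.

E[X^4] = d^4M/dt^4 |_{t=0} = 18/143

M_X(t) = ₁F₁(6; 11; t)
dM/dt = 6*₁F₁(7; 12; t)/11
d^2M/dt^2 = 7*₁F₁(8; 13; t)/22
d^3M/dt^3 = 28*₁F₁(9; 14; t)/143
d^4M/dt^4 = 18*₁F₁(10; 15; t)/143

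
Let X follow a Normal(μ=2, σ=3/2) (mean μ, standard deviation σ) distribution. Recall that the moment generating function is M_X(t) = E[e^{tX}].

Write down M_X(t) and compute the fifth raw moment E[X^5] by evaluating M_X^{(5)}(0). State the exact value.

M_X(t) = e^(9*t^2/8 + 2*t)

E[X^5] = D^5[M](0) = 2911/8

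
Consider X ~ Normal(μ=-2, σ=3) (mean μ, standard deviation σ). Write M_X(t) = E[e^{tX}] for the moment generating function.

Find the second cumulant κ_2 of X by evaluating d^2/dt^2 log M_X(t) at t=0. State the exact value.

M_X(t) = e^(9*t^2/2 - 2*t)
K_X(t) = log M_X(t) = 9*t^2/2 - 2*t
dK/dt = 9*t - 2
d^2K/dt^2 = 9

κ_2 = d^2K/dt^2 |_{t=0} = 9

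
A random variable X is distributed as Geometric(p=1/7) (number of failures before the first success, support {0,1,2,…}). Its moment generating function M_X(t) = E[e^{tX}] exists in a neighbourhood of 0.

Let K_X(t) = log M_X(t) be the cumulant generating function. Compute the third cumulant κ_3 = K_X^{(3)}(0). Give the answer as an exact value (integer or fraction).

M_X(t) = 1/(7*(1 - 6*e^(t)/7))
K_X(t) = log M_X(t) = -log(1 - 6*e^(t)/7) - log(7)
D^3[K](t) = (-252*e^(2*t) - 294*e^(t))/(216*e^(3*t) - 756*e^(2*t) + 882*e^(t) - 343)

κ_3 = D^3[K](0) = 546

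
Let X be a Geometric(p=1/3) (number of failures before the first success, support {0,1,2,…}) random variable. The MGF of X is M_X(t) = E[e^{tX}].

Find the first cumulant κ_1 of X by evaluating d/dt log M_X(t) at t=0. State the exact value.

κ_1 = K′(0) = 2

M_X(t) = 1/(3*(1 - 2*e^(t)/3))
K_X(t) = log M_X(t) = -log(1 - 2*e^(t)/3) - log(3)
K′(t) = -2*e^(t)/(2*e^(t) - 3)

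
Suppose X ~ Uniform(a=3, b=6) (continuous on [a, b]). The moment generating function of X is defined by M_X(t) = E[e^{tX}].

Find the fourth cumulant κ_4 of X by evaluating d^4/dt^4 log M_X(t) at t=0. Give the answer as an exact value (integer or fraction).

M_X(t) = (e^(6*t) - e^(3*t))/(3*t)
K_X(t) = log M_X(t) = -log(t) + log(e^(6*t) - e^(3*t)) - log(3)

κ_4 = K^(4)(0) = -27/40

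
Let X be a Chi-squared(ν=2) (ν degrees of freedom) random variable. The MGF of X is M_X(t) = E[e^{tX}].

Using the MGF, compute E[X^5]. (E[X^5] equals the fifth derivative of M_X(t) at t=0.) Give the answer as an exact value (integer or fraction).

M_X(t) = 1/(1 - 2*t)
M′(t) = 2/(4*t^2 - 4*t + 1)
M′′(t) = -8/(8*t^3 - 12*t^2 + 6*t - 1)
M′′′(t) = 48/(16*t^4 - 32*t^3 + 24*t^2 - 8*t + 1)
M′′′′(t) = -384/(32*t^5 - 80*t^4 + 80*t^3 - 40*t^2 + 10*t - 1)
M′′′′′(t) = 3840/(64*t^6 - 192*t^5 + 240*t^4 - 160*t^3 + 60*t^2 - 12*t + 1)

E[X^5] = M′′′′′(0) = 3840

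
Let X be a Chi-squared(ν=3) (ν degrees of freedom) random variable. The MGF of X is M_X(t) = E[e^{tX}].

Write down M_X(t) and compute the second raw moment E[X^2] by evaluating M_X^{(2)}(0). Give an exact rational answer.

M_X(t) = (1 - 2*t)^(-3/2)
dM/dt = 3/(4*t^2*√(1 - 2*t) - 4*t*√(1 - 2*t) + √(1 - 2*t))
d^2M/dt^2 = -15/(8*t^3*√(1 - 2*t) - 12*t^2*√(1 - 2*t) + 6*t*√(1 - 2*t) - √(1 - 2*t))

E[X^2] = d^2M/dt^2 |_{t=0} = 15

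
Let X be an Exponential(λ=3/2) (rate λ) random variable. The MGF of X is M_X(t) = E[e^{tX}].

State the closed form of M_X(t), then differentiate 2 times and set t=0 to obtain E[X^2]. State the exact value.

M_X(t) = 3/(2*(3/2 - t))
D^2[M](t) = -24/(8*t^3 - 36*t^2 + 54*t - 27)

E[X^2] = D^2[M](0) = 8/9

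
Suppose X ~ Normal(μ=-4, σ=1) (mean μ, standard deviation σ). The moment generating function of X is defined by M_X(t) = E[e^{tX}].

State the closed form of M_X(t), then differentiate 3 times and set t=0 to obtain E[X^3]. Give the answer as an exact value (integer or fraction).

E[X^3] = M′′′(0) = -76

M_X(t) = e^(t^2/2 - 4*t)
M′(t) = t*e^(-4*t)*e^(t^2/2) - 4*e^(-4*t)*e^(t^2/2)
M′′(t) = (t^2*e^(t^2/2) - 8*t*e^(t^2/2) + 17*e^(t^2/2))*e^(-4*t)
M′′′(t) = (t^3*e^(t^2/2) - 12*t^2*e^(t^2/2) + 51*t*e^(t^2/2) - 76*e^(t^2/2))*e^(-4*t)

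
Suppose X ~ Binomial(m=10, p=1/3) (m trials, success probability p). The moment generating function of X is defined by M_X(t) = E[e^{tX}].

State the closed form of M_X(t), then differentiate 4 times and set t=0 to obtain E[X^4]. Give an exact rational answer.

E[X^4] = M^(4)(0) = 2660/9

M_X(t) = (e^(t)/3 + 2/3)^10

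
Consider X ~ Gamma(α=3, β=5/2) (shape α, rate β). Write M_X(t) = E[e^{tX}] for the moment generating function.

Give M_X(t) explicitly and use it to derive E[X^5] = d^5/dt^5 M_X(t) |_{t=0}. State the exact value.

E[X^5] = d^5M/dt^5 |_{t=0} = 16128/625

M_X(t) = 125/(8*(5/2 - t)^3)
dM/dt = 750/(16*t^4 - 160*t^3 + 600*t^2 - 1000*t + 625)
d^2M/dt^2 = -6000/(32*t^5 - 400*t^4 + 2000*t^3 - 5000*t^2 + 6250*t - 3125)
d^3M/dt^3 = 60000/(64*t^6 - 960*t^5 + 6000*t^4 - 20000*t^3 + 37500*t^2 - 37500*t + 15625)
d^4M/dt^4 = -720000/(128*t^7 - 2240*t^6 + 16800*t^5 - 70000*t^4 + 175000*t^3 - 262500*t^2 + 218750*t - 78125)
d^5M/dt^5 = 10080000/(256*t^8 - 5120*t^7 + 44800*t^6 - 224000*t^5 + 700000*t^4 - 1400000*t^3 + 1750000*t^2 - 1250000*t + 390625)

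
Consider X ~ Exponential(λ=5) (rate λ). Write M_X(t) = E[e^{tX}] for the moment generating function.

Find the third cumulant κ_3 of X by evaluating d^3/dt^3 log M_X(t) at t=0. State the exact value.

κ_3 = K^(3)(0) = 2/125

M_X(t) = 5/(5 - t)
K_X(t) = log M_X(t) = -log(5 - t) + log(5)
K^(3)(t) = -2/(t^3 - 15*t^2 + 75*t - 125)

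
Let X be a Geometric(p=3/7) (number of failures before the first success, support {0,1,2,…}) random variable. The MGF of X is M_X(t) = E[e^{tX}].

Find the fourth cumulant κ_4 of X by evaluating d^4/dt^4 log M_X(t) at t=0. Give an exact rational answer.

M_X(t) = 3/(7*(1 - 4*e^(t)/7))
K_X(t) = log M_X(t) = -log(1 - 4*e^(t)/7) - log(7) + log(3)
D^4[K](t) = (448*e^(3*t) + 3136*e^(2*t) + 1372*e^(t))/(256*e^(4*t) - 1792*e^(3*t) + 4704*e^(2*t) - 5488*e^(t) + 2401)

κ_4 = D^4[K](0) = 1652/27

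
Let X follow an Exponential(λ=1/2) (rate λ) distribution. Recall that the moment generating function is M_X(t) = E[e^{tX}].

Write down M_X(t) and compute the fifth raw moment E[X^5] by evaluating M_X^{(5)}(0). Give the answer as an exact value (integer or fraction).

E[X^5] = M^(5)(0) = 3840

M_X(t) = 1/(2*(1/2 - t))
M^(5)(t) = 3840/(64*t^6 - 192*t^5 + 240*t^4 - 160*t^3 + 60*t^2 - 12*t + 1)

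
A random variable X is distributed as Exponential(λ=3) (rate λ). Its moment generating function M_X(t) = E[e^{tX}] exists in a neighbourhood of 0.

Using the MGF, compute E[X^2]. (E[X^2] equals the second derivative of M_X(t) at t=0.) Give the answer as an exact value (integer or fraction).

M_X(t) = 3/(3 - t)
M′(t) = 3/(t^2 - 6*t + 9)
M′′(t) = -6/(t^3 - 9*t^2 + 27*t - 27)

E[X^2] = M′′(0) = 2/9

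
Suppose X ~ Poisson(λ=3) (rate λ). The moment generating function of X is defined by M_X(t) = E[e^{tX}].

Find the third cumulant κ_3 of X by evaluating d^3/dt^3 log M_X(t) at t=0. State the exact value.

M_X(t) = e^(3*e^(t) - 3)
K_X(t) = log M_X(t) = 3*e^(t) - 3
K^(3)(t) = 3*e^(t)

κ_3 = K^(3)(0) = 3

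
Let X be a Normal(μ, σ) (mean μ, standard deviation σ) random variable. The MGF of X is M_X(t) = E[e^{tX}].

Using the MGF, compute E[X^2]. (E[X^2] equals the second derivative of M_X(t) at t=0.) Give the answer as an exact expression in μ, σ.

M_X(t) = e^(μ*t + σ^2*t^2/2)
dM/dt = μ*e^(μ*t)*e^(σ^2*t^2/2) + σ^2*t*e^(μ*t)*e^(σ^2*t^2/2)
d^2M/dt^2 = μ^2*e^(μ*t)*e^(σ^2*t^2/2) + 2*μ*σ^2*t*e^(μ*t)*e^(σ^2*t^2/2) + σ^4*t^2*e^(μ*t)*e^(σ^2*t^2/2) + σ^2*e^(μ*t)*e^(σ^2*t^2/2)

E[X^2] = d^2M/dt^2 |_{t=0} = μ^2 + σ^2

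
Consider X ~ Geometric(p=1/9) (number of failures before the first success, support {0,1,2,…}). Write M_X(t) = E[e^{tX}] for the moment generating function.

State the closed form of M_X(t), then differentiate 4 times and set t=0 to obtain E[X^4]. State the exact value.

M_X(t) = 1/(9*(1 - 8*e^(t)/9))
dM/dt = 8*e^(t)/(64*e^(2*t) - 144*e^(t) + 81)
d^2M/dt^2 = (-64*e^(2*t) - 72*e^(t))/(512*e^(3*t) - 1728*e^(2*t) + 1944*e^(t) - 729)
d^3M/dt^3 = (512*e^(3*t) + 2304*e^(2*t) + 648*e^(t))/(4096*e^(4*t) - 18432*e^(3*t) + 31104*e^(2*t) - 23328*e^(t) + 6561)
d^4M/dt^4 = (-4096*e^(4*t) - 50688*e^(3*t) - 57024*e^(2*t) - 5832*e^(t))/(32768*e^(5*t) - 184320*e^(4*t) + 414720*e^(3*t) - 466560*e^(2*t) + 262440*e^(t) - 59049)

E[X^4] = d^4M/dt^4 |_{t=0} = 117640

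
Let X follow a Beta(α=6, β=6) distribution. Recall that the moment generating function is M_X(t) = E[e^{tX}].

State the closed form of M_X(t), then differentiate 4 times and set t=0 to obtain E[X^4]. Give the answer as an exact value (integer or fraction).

E[X^4] = D^4[M](0) = 6/65

M_X(t) = ₁F₁(6; 12; t)
D^4[M](t) = 6*₁F₁(10; 16; t)/65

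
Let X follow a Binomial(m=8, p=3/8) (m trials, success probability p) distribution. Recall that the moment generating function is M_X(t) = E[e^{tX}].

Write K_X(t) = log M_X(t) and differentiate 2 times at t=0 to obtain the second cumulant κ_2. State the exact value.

M_X(t) = (3*e^(t)/8 + 5/8)^8
K_X(t) = log M_X(t) = 8*log(3*e^(t)/8 + 5/8)
K^(2)(t) = 120*e^(t)/(9*e^(2*t) + 30*e^(t) + 25)

κ_2 = K^(2)(0) = 15/8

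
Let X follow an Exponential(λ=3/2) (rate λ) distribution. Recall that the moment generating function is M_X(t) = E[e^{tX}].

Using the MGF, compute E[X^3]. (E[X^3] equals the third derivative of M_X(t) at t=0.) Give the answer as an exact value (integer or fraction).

M_X(t) = 3/(2*(3/2 - t))
D^3[M](t) = 144/(16*t^4 - 96*t^3 + 216*t^2 - 216*t + 81)

E[X^3] = D^3[M](0) = 16/9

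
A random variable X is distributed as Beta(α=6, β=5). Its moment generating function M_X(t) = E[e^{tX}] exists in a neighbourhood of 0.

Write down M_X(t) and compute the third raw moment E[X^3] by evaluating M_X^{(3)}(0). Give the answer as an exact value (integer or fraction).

E[X^3] = M^(3)(0) = 28/143

M_X(t) = ₁F₁(6; 11; t)
M^(3)(t) = 28*₁F₁(9; 14; t)/143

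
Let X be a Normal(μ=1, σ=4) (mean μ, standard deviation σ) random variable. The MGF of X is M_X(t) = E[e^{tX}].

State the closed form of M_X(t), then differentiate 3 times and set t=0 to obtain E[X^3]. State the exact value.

M_X(t) = e^(8*t^2 + t)
M^(3)(t) = 4096*t^3*e^(t)*e^(8*t^2) + 768*t^2*e^(t)*e^(8*t^2) + 816*t*e^(t)*e^(8*t^2) + 49*e^(t)*e^(8*t^2)

E[X^3] = M^(3)(0) = 49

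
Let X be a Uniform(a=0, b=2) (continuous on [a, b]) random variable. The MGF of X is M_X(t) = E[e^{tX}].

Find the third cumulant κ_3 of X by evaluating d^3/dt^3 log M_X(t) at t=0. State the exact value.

κ_3 = d^3K/dt^3 |_{t=0} = 0

M_X(t) = (e^(2*t) - 1)/(2*t)
K_X(t) = log M_X(t) = -log(t) + log(e^(2*t) - 1) - log(2)
dK/dt = (2*t*e^(2*t) - e^(2*t) + 1)/(t*e^(2*t) - t)
d^2K/dt^2 = (-4*t^2*e^(2*t) + e^(4*t) - 2*e^(2*t) + 1)/(t^2*e^(4*t) - 2*t^2*e^(2*t) + t^2)
d^3K/dt^3 = (8*t^3*e^(4*t) + 8*t^3*e^(2*t) - 2*e^(6*t) + 6*e^(4*t) - 6*e^(2*t) + 2)/(t^3*e^(6*t) - 3*t^3*e^(4*t) + 3*t^3*e^(2*t) - t^3)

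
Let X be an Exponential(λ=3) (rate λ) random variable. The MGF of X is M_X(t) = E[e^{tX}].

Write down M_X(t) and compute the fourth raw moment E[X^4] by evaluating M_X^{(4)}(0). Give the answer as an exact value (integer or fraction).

E[X^4] = d^4M/dt^4 |_{t=0} = 8/27

M_X(t) = 3/(3 - t)
dM/dt = 3/(t^2 - 6*t + 9)
d^2M/dt^2 = -6/(t^3 - 9*t^2 + 27*t - 27)
d^3M/dt^3 = 18/(t^4 - 12*t^3 + 54*t^2 - 108*t + 81)
d^4M/dt^4 = -72/(t^5 - 15*t^4 + 90*t^3 - 270*t^2 + 405*t - 243)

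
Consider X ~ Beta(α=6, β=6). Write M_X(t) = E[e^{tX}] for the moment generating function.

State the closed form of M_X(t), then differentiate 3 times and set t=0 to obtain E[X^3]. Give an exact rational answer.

E[X^3] = M′′′(0) = 2/13

M_X(t) = ₁F₁(6; 12; t)
M′(t) = ₁F₁(7; 13; t)/2
M′′(t) = 7*₁F₁(8; 14; t)/26
M′′′(t) = 2*₁F₁(9; 15; t)/13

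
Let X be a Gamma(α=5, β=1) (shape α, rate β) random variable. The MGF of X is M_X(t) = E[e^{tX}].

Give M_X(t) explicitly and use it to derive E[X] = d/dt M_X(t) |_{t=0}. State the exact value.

M_X(t) = (1 - t)^(-5)
M^(1)(t) = 5/(t^6 - 6*t^5 + 15*t^4 - 20*t^3 + 15*t^2 - 6*t + 1)

E[X] = M^(1)(0) = 5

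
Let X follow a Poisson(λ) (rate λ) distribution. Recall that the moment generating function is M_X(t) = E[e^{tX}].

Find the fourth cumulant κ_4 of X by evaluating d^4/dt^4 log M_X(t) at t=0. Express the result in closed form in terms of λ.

M_X(t) = e^(λ*(e^(t) - 1))
K_X(t) = log M_X(t) = λ*(e^(t) - 1)
D^4[K](t) = λ*e^(t)

κ_4 = D^4[K](0) = λ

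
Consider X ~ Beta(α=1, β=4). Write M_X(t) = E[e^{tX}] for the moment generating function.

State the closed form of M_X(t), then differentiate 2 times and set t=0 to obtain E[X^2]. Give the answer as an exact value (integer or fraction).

M_X(t) = ₁F₁(1; 5; t)
M^(2)(t) = ₁F₁(3; 7; t)/15

E[X^2] = M^(2)(0) = 1/15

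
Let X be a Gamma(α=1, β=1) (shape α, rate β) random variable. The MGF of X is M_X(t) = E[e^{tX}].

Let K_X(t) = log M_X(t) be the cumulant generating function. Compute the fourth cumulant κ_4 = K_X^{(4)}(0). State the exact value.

M_X(t) = 1/(1 - t)
K_X(t) = log M_X(t) = -log(1 - t)
dK/dt = -1/(t - 1)
d^2K/dt^2 = 1/(t^2 - 2*t + 1)
d^3K/dt^3 = -2/(t^3 - 3*t^2 + 3*t - 1)
d^4K/dt^4 = 6/(t^4 - 4*t^3 + 6*t^2 - 4*t + 1)

κ_4 = d^4K/dt^4 |_{t=0} = 6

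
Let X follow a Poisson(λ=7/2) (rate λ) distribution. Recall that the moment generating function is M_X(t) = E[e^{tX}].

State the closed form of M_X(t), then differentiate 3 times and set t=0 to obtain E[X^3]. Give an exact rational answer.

M_X(t) = e^(7*e^(t)/2 - 7/2)
dM/dt = 7*e^(-7/2)*e^(t)*e^(7*e^(t)/2)/2
d^2M/dt^2 = (49*e^(2*t)*e^(7*e^(t)/2) + 14*e^(t)*e^(7*e^(t)/2))*e^(-7/2)/4
d^3M/dt^3 = (343*e^(3*t)*e^(7*e^(t)/2) + 294*e^(2*t)*e^(7*e^(t)/2) + 28*e^(t)*e^(7*e^(t)/2))*e^(-7/2)/8

E[X^3] = d^3M/dt^3 |_{t=0} = 665/8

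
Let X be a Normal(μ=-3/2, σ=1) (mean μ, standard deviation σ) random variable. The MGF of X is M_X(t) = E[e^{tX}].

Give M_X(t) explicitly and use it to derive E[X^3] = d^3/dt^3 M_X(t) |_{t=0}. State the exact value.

E[X^3] = M^(3)(0) = -63/8

M_X(t) = e^(t^2/2 - 3*t/2)
M^(3)(t) = (8*t^3*e^(t^2/2) - 36*t^2*e^(t^2/2) + 78*t*e^(t^2/2) - 63*e^(t^2/2))*e^(-3*t/2)/8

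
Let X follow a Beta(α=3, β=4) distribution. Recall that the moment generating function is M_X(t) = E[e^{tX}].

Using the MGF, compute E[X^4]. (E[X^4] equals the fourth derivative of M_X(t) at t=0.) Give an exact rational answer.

E[X^4] = D^4[M](0) = 1/14

M_X(t) = ₁F₁(3; 7; t)
D^4[M](t) = ₁F₁(7; 11; t)/14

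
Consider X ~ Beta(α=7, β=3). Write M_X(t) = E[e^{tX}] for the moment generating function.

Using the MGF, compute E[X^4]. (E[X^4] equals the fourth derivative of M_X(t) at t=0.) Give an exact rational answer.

E[X^4] = M^(4)(0) = 42/143

M_X(t) = ₁F₁(7; 10; t)
M^(4)(t) = 42*₁F₁(11; 14; t)/143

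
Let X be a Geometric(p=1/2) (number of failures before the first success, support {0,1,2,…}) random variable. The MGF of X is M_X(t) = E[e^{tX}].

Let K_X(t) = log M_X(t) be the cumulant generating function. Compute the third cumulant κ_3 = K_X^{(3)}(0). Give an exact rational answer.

κ_3 = K^(3)(0) = 6

M_X(t) = 1/(2*(1 - e^(t)/2))
K_X(t) = log M_X(t) = -log(1 - e^(t)/2) - log(2)
K^(3)(t) = (-2*e^(2*t) - 4*e^(t))/(e^(3*t) - 6*e^(2*t) + 12*e^(t) - 8)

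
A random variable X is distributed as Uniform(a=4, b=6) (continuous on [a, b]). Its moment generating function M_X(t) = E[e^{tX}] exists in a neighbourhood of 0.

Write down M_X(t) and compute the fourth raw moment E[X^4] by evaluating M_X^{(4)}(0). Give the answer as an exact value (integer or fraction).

M_X(t) = (e^(6*t) - e^(4*t))/(2*t)
M′(t) = (6*t*e^(6*t) - 4*t*e^(4*t) - e^(6*t) + e^(4*t))/(2*t^2)
M′′(t) = (18*t^2*e^(6*t) - 8*t^2*e^(4*t) - 6*t*e^(6*t) + 4*t*e^(4*t) + e^(6*t) - e^(4*t))/t^3
M′′′(t) = (108*t^3*e^(6*t) - 32*t^3*e^(4*t) - 54*t^2*e^(6*t) + 24*t^2*e^(4*t) + 18*t*e^(6*t) - 12*t*e^(4*t) - 3*e^(6*t) + 3*e^(4*t))/t^4

E[X^4] = M′′′′(0) = 3376/5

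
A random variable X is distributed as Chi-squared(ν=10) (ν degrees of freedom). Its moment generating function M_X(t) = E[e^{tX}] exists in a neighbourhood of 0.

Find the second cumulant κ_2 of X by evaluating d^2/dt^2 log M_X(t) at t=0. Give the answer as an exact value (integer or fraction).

M_X(t) = (1 - 2*t)^(-5)
K_X(t) = log M_X(t) = -5*log(1 - 2*t)
K′(t) = -10/(2*t - 1)
K′′(t) = 20/(4*t^2 - 4*t + 1)

κ_2 = K′′(0) = 20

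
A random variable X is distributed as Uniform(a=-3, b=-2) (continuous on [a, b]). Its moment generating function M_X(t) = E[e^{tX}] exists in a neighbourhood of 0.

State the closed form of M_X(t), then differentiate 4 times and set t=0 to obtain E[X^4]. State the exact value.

M_X(t) = (e^(-2*t) - e^(-3*t))/t
M^(4)(t) = (16*t^4*e^(t) - 81*t^4 + 32*t^3*e^(t) - 108*t^3 + 48*t^2*e^(t) - 108*t^2 + 48*t*e^(t) - 72*t + 24*e^(t) - 24)*e^(-3*t)/t^5

E[X^4] = M^(4)(0) = 211/5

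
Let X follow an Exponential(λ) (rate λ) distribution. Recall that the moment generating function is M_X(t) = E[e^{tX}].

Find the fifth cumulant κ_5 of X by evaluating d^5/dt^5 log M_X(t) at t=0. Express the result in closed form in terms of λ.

M_X(t) = λ/(λ - t)
K_X(t) = log M_X(t) = log(λ) - log(λ - t)
K^(5)(t) = -24/(-λ^5 + 5*λ^4*t - 10*λ^3*t^2 + 10*λ^2*t^3 - 5*λ*t^4 + t^5)

κ_5 = K^(5)(0) = 24/λ^5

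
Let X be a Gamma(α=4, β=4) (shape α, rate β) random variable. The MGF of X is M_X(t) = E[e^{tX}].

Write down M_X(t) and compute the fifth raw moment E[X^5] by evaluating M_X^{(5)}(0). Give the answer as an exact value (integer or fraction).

E[X^5] = M^(5)(0) = 105/16

M_X(t) = 256/(4 - t)^4
M^(5)(t) = -1720320/(t^9 - 36*t^8 + 576*t^7 - 5376*t^6 + 32256*t^5 - 129024*t^4 + 344064*t^3 - 589824*t^2 + 589824*t - 262144)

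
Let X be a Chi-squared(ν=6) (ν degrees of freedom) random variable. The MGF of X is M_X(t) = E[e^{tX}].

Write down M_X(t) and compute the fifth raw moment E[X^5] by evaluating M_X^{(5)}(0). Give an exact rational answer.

M_X(t) = (1 - 2*t)^(-3)
M′(t) = 6/(16*t^4 - 32*t^3 + 24*t^2 - 8*t + 1)
M′′(t) = -48/(32*t^5 - 80*t^4 + 80*t^3 - 40*t^2 + 10*t - 1)
M′′′(t) = 480/(64*t^6 - 192*t^5 + 240*t^4 - 160*t^3 + 60*t^2 - 12*t + 1)
M′′′′(t) = -5760/(128*t^7 - 448*t^6 + 672*t^5 - 560*t^4 + 280*t^3 - 84*t^2 + 14*t - 1)
M′′′′′(t) = 80640/(256*t^8 - 1024*t^7 + 1792*t^6 - 1792*t^5 + 1120*t^4 - 448*t^3 + 112*t^2 - 16*t + 1)

E[X^5] = M′′′′′(0) = 80640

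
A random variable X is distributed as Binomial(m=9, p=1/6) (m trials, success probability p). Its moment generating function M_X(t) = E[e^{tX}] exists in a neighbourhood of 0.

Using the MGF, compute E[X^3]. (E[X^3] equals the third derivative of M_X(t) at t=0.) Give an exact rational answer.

E[X^3] = M′′′(0) = 59/6

M_X(t) = (e^(t)/6 + 5/6)^9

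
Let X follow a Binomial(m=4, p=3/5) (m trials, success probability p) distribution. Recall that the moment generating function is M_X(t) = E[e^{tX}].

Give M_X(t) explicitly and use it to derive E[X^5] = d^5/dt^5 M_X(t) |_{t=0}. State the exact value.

E[X^5] = M′′′′′(0) = 28488/125

M_X(t) = (3*e^(t)/5 + 2/5)^4
M′(t) = 324*e^(4*t)/625 + 648*e^(3*t)/625 + 432*e^(2*t)/625 + 96*e^(t)/625
M′′(t) = 1296*e^(4*t)/625 + 1944*e^(3*t)/625 + 864*e^(2*t)/625 + 96*e^(t)/625
M′′′(t) = 5184*e^(4*t)/625 + 5832*e^(3*t)/625 + 1728*e^(2*t)/625 + 96*e^(t)/625
M′′′′(t) = 20736*e^(4*t)/625 + 17496*e^(3*t)/625 + 3456*e^(2*t)/625 + 96*e^(t)/625
M′′′′′(t) = 82944*e^(4*t)/625 + 52488*e^(3*t)/625 + 6912*e^(2*t)/625 + 96*e^(t)/625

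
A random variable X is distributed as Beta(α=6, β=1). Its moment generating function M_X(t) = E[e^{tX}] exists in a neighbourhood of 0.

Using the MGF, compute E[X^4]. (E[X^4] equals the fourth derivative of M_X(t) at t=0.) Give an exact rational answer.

M_X(t) = ₁F₁(6; 7; t)
M′(t) = 6*₁F₁(7; 8; t)/7
M′′(t) = 3*₁F₁(8; 9; t)/4
M′′′(t) = 2*₁F₁(9; 10; t)/3
M′′′′(t) = 3*₁F₁(10; 11; t)/5

E[X^4] = M′′′′(0) = 3/5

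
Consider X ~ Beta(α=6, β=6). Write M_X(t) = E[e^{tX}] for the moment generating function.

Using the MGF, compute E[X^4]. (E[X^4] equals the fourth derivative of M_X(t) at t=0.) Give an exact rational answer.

M_X(t) = ₁F₁(6; 12; t)
dM/dt = ₁F₁(7; 13; t)/2
d^2M/dt^2 = 7*₁F₁(8; 14; t)/26
d^3M/dt^3 = 2*₁F₁(9; 15; t)/13
d^4M/dt^4 = 6*₁F₁(10; 16; t)/65

E[X^4] = d^4M/dt^4 |_{t=0} = 6/65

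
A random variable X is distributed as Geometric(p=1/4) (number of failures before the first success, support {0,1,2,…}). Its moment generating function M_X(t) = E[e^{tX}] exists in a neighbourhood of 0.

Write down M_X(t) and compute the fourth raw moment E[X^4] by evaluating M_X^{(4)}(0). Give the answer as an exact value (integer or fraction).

M_X(t) = 1/(4*(1 - 3*e^(t)/4))
M′(t) = 3*e^(t)/(9*e^(2*t) - 24*e^(t) + 16)
M′′(t) = (-9*e^(2*t) - 12*e^(t))/(27*e^(3*t) - 108*e^(2*t) + 144*e^(t) - 64)
M′′′(t) = (27*e^(3*t) + 144*e^(2*t) + 48*e^(t))/(81*e^(4*t) - 432*e^(3*t) + 864*e^(2*t) - 768*e^(t) + 256)
M′′′′(t) = (-81*e^(4*t) - 1188*e^(3*t) - 1584*e^(2*t) - 192*e^(t))/(243*e^(5*t) - 1620*e^(4*t) + 4320*e^(3*t) - 5760*e^(2*t) + 3840*e^(t) - 1024)

E[X^4] = M′′′′(0) = 3045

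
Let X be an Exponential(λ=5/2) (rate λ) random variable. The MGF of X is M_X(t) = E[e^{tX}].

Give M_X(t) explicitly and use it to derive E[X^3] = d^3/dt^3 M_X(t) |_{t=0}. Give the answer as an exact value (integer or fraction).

M_X(t) = 5/(2*(5/2 - t))
dM/dt = 10/(4*t^2 - 20*t + 25)
d^2M/dt^2 = -40/(8*t^3 - 60*t^2 + 150*t - 125)
d^3M/dt^3 = 240/(16*t^4 - 160*t^3 + 600*t^2 - 1000*t + 625)

E[X^3] = d^3M/dt^3 |_{t=0} = 48/125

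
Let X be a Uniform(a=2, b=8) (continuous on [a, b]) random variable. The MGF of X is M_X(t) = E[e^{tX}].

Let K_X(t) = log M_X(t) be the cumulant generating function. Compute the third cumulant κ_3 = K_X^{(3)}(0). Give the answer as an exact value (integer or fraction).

κ_3 = K^(3)(0) = 0

M_X(t) = (e^(8*t) - e^(2*t))/(6*t)
K_X(t) = log M_X(t) = -log(t) + log(e^(8*t) - e^(2*t)) - log(6)
K^(3)(t) = (216*t^3*e^(12*t) + 216*t^3*e^(6*t) - 2*e^(18*t) + 6*e^(12*t) - 6*e^(6*t) + 2)/(t^3*e^(18*t) - 3*t^3*e^(12*t) + 3*t^3*e^(6*t) - t^3)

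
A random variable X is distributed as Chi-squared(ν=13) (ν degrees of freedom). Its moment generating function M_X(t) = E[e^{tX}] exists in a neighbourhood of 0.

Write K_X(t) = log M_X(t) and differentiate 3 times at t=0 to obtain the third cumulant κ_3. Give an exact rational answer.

M_X(t) = (1 - 2*t)^(-13/2)
K_X(t) = log M_X(t) = -13*log(1 - 2*t)/2
K^(3)(t) = -104/(8*t^3 - 12*t^2 + 6*t - 1)

κ_3 = K^(3)(0) = 104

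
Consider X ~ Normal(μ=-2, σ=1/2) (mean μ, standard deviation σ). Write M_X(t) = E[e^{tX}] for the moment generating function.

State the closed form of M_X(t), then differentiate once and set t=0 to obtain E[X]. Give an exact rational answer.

E[X] = dM/dt |_{t=0} = -2

M_X(t) = e^(t^2/8 - 2*t)
dM/dt = t*e^(-2*t)*e^(t^2/8)/4 - 2*e^(-2*t)*e^(t^2/8)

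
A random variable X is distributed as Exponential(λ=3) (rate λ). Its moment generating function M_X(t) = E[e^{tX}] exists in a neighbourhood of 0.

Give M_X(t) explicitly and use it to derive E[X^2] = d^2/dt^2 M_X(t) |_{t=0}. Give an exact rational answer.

M_X(t) = 3/(3 - t)
D^2[M](t) = -6/(t^3 - 9*t^2 + 27*t - 27)

E[X^2] = D^2[M](0) = 2/9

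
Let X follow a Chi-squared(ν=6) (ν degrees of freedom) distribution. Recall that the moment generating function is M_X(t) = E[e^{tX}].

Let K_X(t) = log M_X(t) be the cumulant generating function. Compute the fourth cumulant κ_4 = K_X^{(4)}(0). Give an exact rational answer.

M_X(t) = (1 - 2*t)^(-3)
K_X(t) = log M_X(t) = -3*log(1 - 2*t)
K^(4)(t) = 288/(16*t^4 - 32*t^3 + 24*t^2 - 8*t + 1)

κ_4 = K^(4)(0) = 288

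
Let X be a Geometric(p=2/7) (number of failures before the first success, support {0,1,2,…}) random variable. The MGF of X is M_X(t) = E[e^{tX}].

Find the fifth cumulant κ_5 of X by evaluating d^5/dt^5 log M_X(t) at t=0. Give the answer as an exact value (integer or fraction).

κ_5 = K′′′′′(0) = 5565

M_X(t) = 2/(7*(1 - 5*e^(t)/7))
K_X(t) = log M_X(t) = -log(1 - 5*e^(t)/7) - log(7) + log(2)
K′(t) = -5*e^(t)/(5*e^(t) - 7)
K′′(t) = 35*e^(t)/(25*e^(2*t) - 70*e^(t) + 49)
K′′′(t) = (-175*e^(2*t) - 245*e^(t))/(125*e^(3*t) - 525*e^(2*t) + 735*e^(t) - 343)
K′′′′(t) = (875*e^(3*t) + 4900*e^(2*t) + 1715*e^(t))/(625*e^(4*t) - 3500*e^(3*t) + 7350*e^(2*t) - 6860*e^(t) + 2401)
K′′′′′(t) = (-4375*e^(4*t) - 67375*e^(3*t) - 94325*e^(2*t) - 12005*e^(t))/(3125*e^(5*t) - 21875*e^(4*t) + 61250*e^(3*t) - 85750*e^(2*t) + 60025*e^(t) - 16807)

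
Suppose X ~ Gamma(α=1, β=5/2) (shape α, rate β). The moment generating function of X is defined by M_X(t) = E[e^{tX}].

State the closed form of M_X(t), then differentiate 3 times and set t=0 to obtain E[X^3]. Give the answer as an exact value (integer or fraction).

M_X(t) = 5/(2*(5/2 - t))
dM/dt = 10/(4*t^2 - 20*t + 25)
d^2M/dt^2 = -40/(8*t^3 - 60*t^2 + 150*t - 125)
d^3M/dt^3 = 240/(16*t^4 - 160*t^3 + 600*t^2 - 1000*t + 625)

E[X^3] = d^3M/dt^3 |_{t=0} = 48/125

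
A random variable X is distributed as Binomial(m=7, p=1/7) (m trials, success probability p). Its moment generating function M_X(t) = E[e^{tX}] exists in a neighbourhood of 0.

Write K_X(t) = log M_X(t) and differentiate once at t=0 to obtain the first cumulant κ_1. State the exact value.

κ_1 = K′(0) = 1

M_X(t) = (e^(t)/7 + 6/7)^7
K_X(t) = log M_X(t) = 7*log(e^(t)/7 + 6/7)
K′(t) = 7*e^(t)/(e^(t) + 6)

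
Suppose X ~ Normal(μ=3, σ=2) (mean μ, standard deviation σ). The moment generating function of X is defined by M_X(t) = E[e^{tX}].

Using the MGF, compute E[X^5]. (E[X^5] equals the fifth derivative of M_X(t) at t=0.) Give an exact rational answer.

E[X^5] = M′′′′′(0) = 2043

M_X(t) = e^(2*t^2 + 3*t)
M′(t) = 4*t*e^(3*t)*e^(2*t^2) + 3*e^(3*t)*e^(2*t^2)
M′′(t) = 16*t^2*e^(3*t)*e^(2*t^2) + 24*t*e^(3*t)*e^(2*t^2) + 13*e^(3*t)*e^(2*t^2)
M′′′(t) = 64*t^3*e^(3*t)*e^(2*t^2) + 144*t^2*e^(3*t)*e^(2*t^2) + 156*t*e^(3*t)*e^(2*t^2) + 63*e^(3*t)*e^(2*t^2)
M′′′′(t) = 256*t^4*e^(3*t)*e^(2*t^2) + 768*t^3*e^(3*t)*e^(2*t^2) + 1248*t^2*e^(3*t)*e^(2*t^2) + 1008*t*e^(3*t)*e^(2*t^2) + 345*e^(3*t)*e^(2*t^2)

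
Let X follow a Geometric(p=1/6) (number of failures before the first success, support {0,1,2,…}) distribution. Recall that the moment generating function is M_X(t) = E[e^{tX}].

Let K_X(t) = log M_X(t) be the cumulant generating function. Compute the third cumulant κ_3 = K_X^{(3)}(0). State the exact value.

κ_3 = K′′′(0) = 330

M_X(t) = 1/(6*(1 - 5*e^(t)/6))
K_X(t) = log M_X(t) = -log(1 - 5*e^(t)/6) - log(6)
K′(t) = -5*e^(t)/(5*e^(t) - 6)
K′′(t) = 30*e^(t)/(25*e^(2*t) - 60*e^(t) + 36)
K′′′(t) = (-150*e^(2*t) - 180*e^(t))/(125*e^(3*t) - 450*e^(2*t) + 540*e^(t) - 216)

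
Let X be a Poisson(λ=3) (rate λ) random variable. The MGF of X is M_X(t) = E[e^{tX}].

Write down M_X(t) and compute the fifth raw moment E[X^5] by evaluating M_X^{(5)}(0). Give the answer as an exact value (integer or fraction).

M_X(t) = e^(3*e^(t) - 3)
M′(t) = 3*e^(-3)*e^(t)*e^(3*e^(t))
M′′(t) = (9*e^(2*t)*e^(3*e^(t)) + 3*e^(t)*e^(3*e^(t)))*e^(-3)
M′′′(t) = (27*e^(3*t)*e^(3*e^(t)) + 27*e^(2*t)*e^(3*e^(t)) + 3*e^(t)*e^(3*e^(t)))*e^(-3)
M′′′′(t) = (81*e^(4*t)*e^(3*e^(t)) + 162*e^(3*t)*e^(3*e^(t)) + 63*e^(2*t)*e^(3*e^(t)) + 3*e^(t)*e^(3*e^(t)))*e^(-3)
M′′′′′(t) = (243*e^(5*t)*e^(3*e^(t)) + 810*e^(4*t)*e^(3*e^(t)) + 675*e^(3*t)*e^(3*e^(t)) + 135*e^(2*t)*e^(3*e^(t)) + 3*e^(t)*e^(3*e^(t)))*e^(-3)

E[X^5] = M′′′′′(0) = 1866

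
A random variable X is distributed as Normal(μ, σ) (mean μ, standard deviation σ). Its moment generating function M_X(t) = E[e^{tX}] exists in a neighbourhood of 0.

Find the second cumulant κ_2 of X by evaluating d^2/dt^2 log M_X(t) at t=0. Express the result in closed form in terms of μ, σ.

κ_2 = d^2K/dt^2 |_{t=0} = σ^2

M_X(t) = e^(μ*t + σ^2*t^2/2)
K_X(t) = log M_X(t) = μ*t + σ^2*t^2/2
dK/dt = μ + σ^2*t
d^2K/dt^2 = σ^2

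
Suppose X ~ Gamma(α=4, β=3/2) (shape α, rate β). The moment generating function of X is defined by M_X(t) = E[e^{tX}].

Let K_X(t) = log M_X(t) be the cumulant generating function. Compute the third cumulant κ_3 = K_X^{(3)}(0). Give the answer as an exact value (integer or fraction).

M_X(t) = 81/(16*(3/2 - t)^4)
K_X(t) = log M_X(t) = -4*log(3/2 - t) - 4*log(2) + 4*log(3)
K^(3)(t) = -64/(8*t^3 - 36*t^2 + 54*t - 27)

κ_3 = K^(3)(0) = 64/27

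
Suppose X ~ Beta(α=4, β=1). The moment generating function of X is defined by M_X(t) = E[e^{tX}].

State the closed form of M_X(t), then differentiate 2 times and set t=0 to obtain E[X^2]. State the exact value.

E[X^2] = M′′(0) = 2/3

M_X(t) = ₁F₁(4; 5; t)
M′(t) = 4*₁F₁(5; 6; t)/5
M′′(t) = 2*₁F₁(6; 7; t)/3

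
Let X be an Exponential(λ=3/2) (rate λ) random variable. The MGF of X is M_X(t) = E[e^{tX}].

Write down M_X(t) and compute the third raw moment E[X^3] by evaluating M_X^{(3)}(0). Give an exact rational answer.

E[X^3] = M^(3)(0) = 16/9

M_X(t) = 3/(2*(3/2 - t))
M^(3)(t) = 144/(16*t^4 - 96*t^3 + 216*t^2 - 216*t + 81)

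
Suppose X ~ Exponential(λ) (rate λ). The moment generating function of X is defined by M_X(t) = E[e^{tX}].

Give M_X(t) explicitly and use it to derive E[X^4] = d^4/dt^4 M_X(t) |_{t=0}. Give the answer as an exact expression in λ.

E[X^4] = D^4[M](0) = 24/λ^4

M_X(t) = λ/(λ - t)
D^4[M](t) = -24*λ/(-λ^5 + 5*λ^4*t - 10*λ^3*t^2 + 10*λ^2*t^3 - 5*λ*t^4 + t^5)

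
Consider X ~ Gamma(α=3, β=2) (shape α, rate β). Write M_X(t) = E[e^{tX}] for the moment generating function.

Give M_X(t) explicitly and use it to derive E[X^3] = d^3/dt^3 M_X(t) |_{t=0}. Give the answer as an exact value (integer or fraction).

E[X^3] = D^3[M](0) = 15/2

M_X(t) = 8/(2 - t)^3
D^3[M](t) = 480/(t^6 - 12*t^5 + 60*t^4 - 160*t^3 + 240*t^2 - 192*t + 64)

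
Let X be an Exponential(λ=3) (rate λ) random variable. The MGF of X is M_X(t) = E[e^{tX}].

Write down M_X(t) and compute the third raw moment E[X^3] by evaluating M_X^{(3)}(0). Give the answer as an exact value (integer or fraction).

M_X(t) = 3/(3 - t)
M^(3)(t) = 18/(t^4 - 12*t^3 + 54*t^2 - 108*t + 81)

E[X^3] = M^(3)(0) = 2/9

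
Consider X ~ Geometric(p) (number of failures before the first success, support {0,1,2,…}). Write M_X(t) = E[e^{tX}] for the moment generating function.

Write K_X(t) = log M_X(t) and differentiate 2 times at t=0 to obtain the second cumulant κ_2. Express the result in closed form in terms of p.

κ_2 = d^2K/dt^2 |_{t=0} = (1 - p)/p^2

M_X(t) = p/(-(1 - p)*e^(t) + 1)
K_X(t) = log M_X(t) = log(p) - log(-(1 - p)*e^(t) + 1)
dK/dt = (-p*e^(t) + e^(t))/(p*e^(t) - e^(t) + 1)
d^2K/dt^2 = (-p*e^(t) + e^(t))/(p^2*e^(2*t) - 2*p*e^(2*t) + 2*p*e^(t) + e^(2*t) - 2*e^(t) + 1)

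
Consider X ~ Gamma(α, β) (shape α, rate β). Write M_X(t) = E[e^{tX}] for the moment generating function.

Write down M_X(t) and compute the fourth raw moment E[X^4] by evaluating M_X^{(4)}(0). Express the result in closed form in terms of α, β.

M_X(t) = (β/(β - t))^α
M^(4)(t) = (α^4*β^α*(1/(β - t))^α + 6*α^3*β^α*(1/(β - t))^α + 11*α^2*β^α*(1/(β - t))^α + 6*α*β^α*(1/(β - t))^α)/(β^4 - 4*β^3*t + 6*β^2*t^2 - 4*β*t^3 + t^4)

E[X^4] = M^(4)(0) = α*(α^3 + 6*α^2 + 11*α + 6)/β^4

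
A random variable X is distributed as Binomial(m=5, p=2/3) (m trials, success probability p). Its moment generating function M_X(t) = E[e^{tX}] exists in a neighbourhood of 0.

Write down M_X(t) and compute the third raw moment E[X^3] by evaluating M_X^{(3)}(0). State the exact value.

M_X(t) = (2*e^(t)/3 + 1/3)^5
M′(t) = 160*e^(5*t)/243 + 320*e^(4*t)/243 + 80*e^(3*t)/81 + 80*e^(2*t)/243 + 10*e^(t)/243
M′′(t) = 800*e^(5*t)/243 + 1280*e^(4*t)/243 + 80*e^(3*t)/27 + 160*e^(2*t)/243 + 10*e^(t)/243
M′′′(t) = 4000*e^(5*t)/243 + 5120*e^(4*t)/243 + 80*e^(3*t)/9 + 320*e^(2*t)/243 + 10*e^(t)/243

E[X^3] = M′′′(0) = 430/9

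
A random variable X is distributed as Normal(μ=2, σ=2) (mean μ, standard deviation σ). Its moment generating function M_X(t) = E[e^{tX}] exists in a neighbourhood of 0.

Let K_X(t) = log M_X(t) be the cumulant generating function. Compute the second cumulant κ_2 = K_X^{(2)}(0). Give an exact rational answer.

M_X(t) = e^(2*t^2 + 2*t)
K_X(t) = log M_X(t) = 2*t^2 + 2*t
K^(2)(t) = 4

κ_2 = K^(2)(0) = 4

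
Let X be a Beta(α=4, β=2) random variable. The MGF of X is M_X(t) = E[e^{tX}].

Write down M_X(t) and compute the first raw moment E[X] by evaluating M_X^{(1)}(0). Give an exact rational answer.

E[X] = D[M](0) = 2/3

M_X(t) = ₁F₁(4; 6; t)
D[M](t) = 2*₁F₁(5; 7; t)/3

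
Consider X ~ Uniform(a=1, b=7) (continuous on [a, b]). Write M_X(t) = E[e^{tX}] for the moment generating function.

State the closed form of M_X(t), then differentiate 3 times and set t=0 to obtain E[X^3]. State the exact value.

E[X^3] = d^3M/dt^3 |_{t=0} = 100

M_X(t) = (e^(7*t) - e^(t))/(6*t)
dM/dt = (7*t*e^(7*t) - t*e^(t) - e^(7*t) + e^(t))/(6*t^2)
d^2M/dt^2 = (49*t^2*e^(7*t) - t^2*e^(t) - 14*t*e^(7*t) + 2*t*e^(t) + 2*e^(7*t) - 2*e^(t))/(6*t^3)
d^3M/dt^3 = (343*t^3*e^(7*t) - t^3*e^(t) - 147*t^2*e^(7*t) + 3*t^2*e^(t) + 42*t*e^(7*t) - 6*t*e^(t) - 6*e^(7*t) + 6*e^(t))/(6*t^4)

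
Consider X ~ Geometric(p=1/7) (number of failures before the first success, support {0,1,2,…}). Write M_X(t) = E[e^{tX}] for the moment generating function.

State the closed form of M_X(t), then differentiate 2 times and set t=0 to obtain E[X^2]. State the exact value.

M_X(t) = 1/(7*(1 - 6*e^(t)/7))
D^2[M](t) = (-36*e^(2*t) - 42*e^(t))/(216*e^(3*t) - 756*e^(2*t) + 882*e^(t) - 343)

E[X^2] = D^2[M](0) = 78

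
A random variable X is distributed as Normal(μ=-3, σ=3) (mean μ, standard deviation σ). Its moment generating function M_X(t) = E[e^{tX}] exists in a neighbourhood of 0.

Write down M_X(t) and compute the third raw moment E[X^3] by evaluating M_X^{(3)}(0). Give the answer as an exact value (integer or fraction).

M_X(t) = e^(9*t^2/2 - 3*t)
M′(t) = 9*t*e^(-3*t)*e^(9*t^2/2) - 3*e^(-3*t)*e^(9*t^2/2)
M′′(t) = (81*t^2*e^(9*t^2/2) - 54*t*e^(9*t^2/2) + 18*e^(9*t^2/2))*e^(-3*t)
M′′′(t) = (729*t^3*e^(9*t^2/2) - 729*t^2*e^(9*t^2/2) + 486*t*e^(9*t^2/2) - 108*e^(9*t^2/2))*e^(-3*t)

E[X^3] = M′′′(0) = -108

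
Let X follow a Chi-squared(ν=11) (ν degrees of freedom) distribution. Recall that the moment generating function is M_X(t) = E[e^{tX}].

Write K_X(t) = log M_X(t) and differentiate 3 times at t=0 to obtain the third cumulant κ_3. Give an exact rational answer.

κ_3 = K^(3)(0) = 88

M_X(t) = (1 - 2*t)^(-11/2)
K_X(t) = log M_X(t) = -11*log(1 - 2*t)/2
K^(3)(t) = -88/(8*t^3 - 12*t^2 + 6*t - 1)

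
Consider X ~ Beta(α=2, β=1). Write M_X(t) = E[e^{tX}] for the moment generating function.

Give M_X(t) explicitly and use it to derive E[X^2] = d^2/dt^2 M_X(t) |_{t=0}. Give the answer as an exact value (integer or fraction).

E[X^2] = D^2[M](0) = 1/2

M_X(t) = ₁F₁(2; 3; t)
D^2[M](t) = ₁F₁(4; 5; t)/2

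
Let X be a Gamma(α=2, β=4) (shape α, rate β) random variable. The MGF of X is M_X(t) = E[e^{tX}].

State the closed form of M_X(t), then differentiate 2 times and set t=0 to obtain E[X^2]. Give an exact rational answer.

E[X^2] = M^(2)(0) = 3/8

M_X(t) = 16/(4 - t)^2
M^(2)(t) = 96/(t^4 - 16*t^3 + 96*t^2 - 256*t + 256)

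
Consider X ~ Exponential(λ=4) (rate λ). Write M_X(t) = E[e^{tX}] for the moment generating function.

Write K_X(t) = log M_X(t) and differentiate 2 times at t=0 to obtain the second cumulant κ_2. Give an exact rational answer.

M_X(t) = 4/(4 - t)
K_X(t) = log M_X(t) = -log(4 - t) + 2*log(2)
K^(2)(t) = 1/(t^2 - 8*t + 16)

κ_2 = K^(2)(0) = 1/16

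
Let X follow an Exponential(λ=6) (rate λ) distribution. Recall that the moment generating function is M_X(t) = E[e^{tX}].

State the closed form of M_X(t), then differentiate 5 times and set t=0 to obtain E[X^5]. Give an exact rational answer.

M_X(t) = 6/(6 - t)
D^5[M](t) = 720/(t^6 - 36*t^5 + 540*t^4 - 4320*t^3 + 19440*t^2 - 46656*t + 46656)

E[X^5] = D^5[M](0) = 5/324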